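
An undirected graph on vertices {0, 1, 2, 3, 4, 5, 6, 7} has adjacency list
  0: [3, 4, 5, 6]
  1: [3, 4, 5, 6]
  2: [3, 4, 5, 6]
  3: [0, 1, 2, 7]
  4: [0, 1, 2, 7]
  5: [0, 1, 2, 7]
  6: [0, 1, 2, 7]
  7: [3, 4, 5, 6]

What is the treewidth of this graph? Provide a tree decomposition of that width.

The largest bag has 5 vertices, giving width 4; this decomposition certifies tw(G) ≤ 4. For the lower bound: the 5 vertex sets {0,4}, {1,6}, {5,7}, {3}, {2} are disjoint, each induces a connected subgraph, and every pair is joined by at least one edge of G. Contracting each set to a single vertex therefore yields K_{5} as a minor, and since treewidth is minor-monotone, tw(G) ≥ tw(K_{5}) = 4. Combining the bounds, tw(G) = 4.

Treewidth 4.
Bags: B1 = {0, 3, 4, 5, 6}  B2 = {1, 3, 4, 5, 6}  B3 = {3, 4, 5, 6, 7}  B4 = {2, 3, 4, 5, 6}
Tree: B1–B2, B2–B3, B3–B4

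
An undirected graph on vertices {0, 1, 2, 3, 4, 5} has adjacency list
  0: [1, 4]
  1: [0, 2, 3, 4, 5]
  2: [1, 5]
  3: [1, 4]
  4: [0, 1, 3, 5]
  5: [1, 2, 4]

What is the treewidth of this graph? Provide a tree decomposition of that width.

Treewidth 2.
One such decomposition:
Bags: B1 = {1, 4, 5}  B2 = {0, 1, 4}  B3 = {1, 3, 4}  B4 = {1, 2, 5}
Tree: B1–B2, B1–B3, B1–B4

Every bag has size at most 3, so the width is 3 − 1 = 2 and tw(G) ≤ 2. On the other hand G contains the 3-clique {1, 2, 5}. A clique must lie in a single bag of any decomposition, so no decomposition can have width below 2. The upper and lower bounds meet at 2, so that is the treewidth.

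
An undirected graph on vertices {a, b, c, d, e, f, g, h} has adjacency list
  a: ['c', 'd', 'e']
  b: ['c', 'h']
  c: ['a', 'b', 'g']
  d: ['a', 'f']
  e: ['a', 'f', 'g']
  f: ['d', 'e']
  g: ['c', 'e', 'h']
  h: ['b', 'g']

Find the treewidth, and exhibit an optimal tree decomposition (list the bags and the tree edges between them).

Every bag has size at most 3, so the width is 3 − 1 = 2 and tw(G) ≤ 2. The edges h–b–c–g–h form a cycle, so G is not a tree and its treewidth is at least 2. Therefore the treewidth is 2.

Treewidth 2.
Bags: B1 = {b, g, h}  B2 = {b, c, g}  B3 = {c, e, g}  B4 = {a, c, e}  B5 = {a, e, f}  B6 = {a, d, f}
Tree: B1–B2, B2–B3, B3–B4, B4–B5, B5–B6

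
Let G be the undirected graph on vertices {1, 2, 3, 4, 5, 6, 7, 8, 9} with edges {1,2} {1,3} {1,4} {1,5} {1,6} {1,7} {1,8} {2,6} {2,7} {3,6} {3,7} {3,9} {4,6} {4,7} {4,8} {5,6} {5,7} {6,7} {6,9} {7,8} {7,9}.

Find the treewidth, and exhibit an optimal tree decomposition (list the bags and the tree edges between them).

Every bag has size at most 4, so the width is 4 − 1 = 3 and tw(G) ≤ 3. For the lower bound, the 4 vertices {1, 4, 7, 8} are pairwise adjacent, and any tree decomposition puts a clique entirely inside one bag — forcing width ≥ 3. Therefore the treewidth is 3.

Treewidth 3.
Bags: B1 = {1, 4, 6, 7}  B2 = {1, 2, 6, 7}  B3 = {1, 3, 6, 7}  B4 = {1, 5, 6, 7}  B5 = {3, 6, 7, 9}  B6 = {1, 4, 7, 8}
Tree: B1–B2, B1–B3, B1–B4, B3–B5, B1–B6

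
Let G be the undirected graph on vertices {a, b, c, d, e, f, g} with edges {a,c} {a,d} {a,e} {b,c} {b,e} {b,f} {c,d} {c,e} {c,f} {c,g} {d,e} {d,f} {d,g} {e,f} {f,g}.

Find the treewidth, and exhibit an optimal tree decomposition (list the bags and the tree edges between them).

Every bag has size at most 4, so the width is 4 − 1 = 3 and tw(G) ≤ 3. For the lower bound, the 4 vertices {c, d, f, g} are pairwise adjacent, and any tree decomposition puts a clique entirely inside one bag — forcing width ≥ 3. The upper and lower bounds meet at 3, so that is the treewidth.

Treewidth 3.
One optimal decomposition is:
Bags: B1 = {c, d, f, g}  B2 = {c, d, e, f}  B3 = {a, c, d, e}  B4 = {b, c, e, f}
Tree: B1–B2, B2–B3, B2–B4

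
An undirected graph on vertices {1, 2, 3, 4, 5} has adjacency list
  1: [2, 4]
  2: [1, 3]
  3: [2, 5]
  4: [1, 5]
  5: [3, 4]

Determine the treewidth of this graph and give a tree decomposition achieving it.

The largest bag has 3 vertices, giving width 2; this decomposition certifies tw(G) ≤ 2. For the lower bound, G contains the cycle 2–3–5–4–1–2, so G is not a forest; only forests have treewidth ≤ 1, hence tw(G) ≥ 2. Combining the bounds, tw(G) = 2.

Treewidth 2.
One such decomposition:
Bags: B1 = {2, 3, 5}  B2 = {2, 4, 5}  B3 = {1, 2, 4}
Tree: B1–B2, B2–B3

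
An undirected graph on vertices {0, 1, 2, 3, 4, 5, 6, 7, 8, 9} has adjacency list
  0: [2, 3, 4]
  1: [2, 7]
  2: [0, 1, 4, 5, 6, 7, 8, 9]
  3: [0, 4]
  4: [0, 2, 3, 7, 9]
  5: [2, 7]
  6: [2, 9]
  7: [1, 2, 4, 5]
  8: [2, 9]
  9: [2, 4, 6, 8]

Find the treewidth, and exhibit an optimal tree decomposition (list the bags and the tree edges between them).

Every bag has size at most 3, so the width is 3 − 1 = 2 and tw(G) ≤ 2. For the lower bound, the 3 vertices {1, 2, 7} are pairwise adjacent, and any tree decomposition puts a clique entirely inside one bag — forcing width ≥ 2. Combining the bounds, tw(G) = 2.

Treewidth 2.
One optimal decomposition is:
Bags: B1 = {2, 4, 9}  B2 = {0, 2, 4}  B3 = {0, 3, 4}  B4 = {2, 8, 9}  B5 = {2, 4, 7}  B6 = {2, 6, 9}  B7 = {1, 2, 7}  B8 = {2, 5, 7}
Tree: B1–B2, B2–B3, B1–B4, B1–B5, B4–B6, B5–B7, B5–B8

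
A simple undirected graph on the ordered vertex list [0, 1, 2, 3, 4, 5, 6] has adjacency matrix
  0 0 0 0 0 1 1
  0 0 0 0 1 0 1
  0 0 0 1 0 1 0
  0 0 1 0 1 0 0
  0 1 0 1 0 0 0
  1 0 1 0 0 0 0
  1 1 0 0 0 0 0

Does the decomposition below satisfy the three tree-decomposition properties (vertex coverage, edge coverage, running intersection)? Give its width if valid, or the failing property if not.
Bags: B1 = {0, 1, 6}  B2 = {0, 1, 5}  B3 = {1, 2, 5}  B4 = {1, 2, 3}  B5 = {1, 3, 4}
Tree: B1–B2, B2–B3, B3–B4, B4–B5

Yes; width 2.

Checking the three conditions: (i) the bags cover all of {0, 1, 2, 3, 4, 5, 6}; (ii) for each edge, some bag contains both endpoints; (iii) the bags containing any fixed vertex form a subtree. All hold, so the decomposition is valid with width 3 − 1 = 2.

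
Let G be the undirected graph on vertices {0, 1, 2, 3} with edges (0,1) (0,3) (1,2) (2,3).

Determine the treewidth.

A width-2 tree decomposition is:
Bags: B1 = {1, 2, 3}  B2 = {0, 1, 3}
Tree: B1–B2
The largest bag has 3 vertices, giving width 2; this decomposition certifies tw(G) ≤ 2. For the lower bound, G contains the cycle 1–2–3–0–1, so G is not a forest; only forests have treewidth ≤ 1, hence tw(G) ≥ 2. Hence tw(G) = 2 exactly.

2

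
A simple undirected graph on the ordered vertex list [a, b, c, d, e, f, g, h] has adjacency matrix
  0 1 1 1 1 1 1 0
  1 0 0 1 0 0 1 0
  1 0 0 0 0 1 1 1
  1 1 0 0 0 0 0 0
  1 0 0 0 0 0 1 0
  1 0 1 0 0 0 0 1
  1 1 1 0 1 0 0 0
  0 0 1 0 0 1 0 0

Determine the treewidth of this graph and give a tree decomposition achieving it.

Treewidth 2.
Bags: B1 = {a, b, g}  B2 = {a, e, g}  B3 = {a, c, g}  B4 = {a, c, f}  B5 = {a, b, d}  B6 = {c, f, h}
Tree: B1–B2, B2–B3, B3–B4, B1–B5, B4–B6

The largest bag has 3 vertices, giving width 2; this decomposition certifies tw(G) ≤ 2. For the lower bound, the 3 vertices {c, f, h} are pairwise adjacent, and any tree decomposition puts a clique entirely inside one bag — forcing width ≥ 2. Hence tw(G) = 2 exactly.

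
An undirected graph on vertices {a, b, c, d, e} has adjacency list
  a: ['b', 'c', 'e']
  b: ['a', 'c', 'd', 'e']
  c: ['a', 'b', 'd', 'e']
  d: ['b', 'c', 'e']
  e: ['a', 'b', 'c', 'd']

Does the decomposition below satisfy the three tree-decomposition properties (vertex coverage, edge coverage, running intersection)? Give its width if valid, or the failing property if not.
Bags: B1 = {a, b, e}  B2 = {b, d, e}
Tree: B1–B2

A tree decomposition must satisfy three properties: every vertex lies in some bag; for every edge, both endpoints lie together in some bag; and for every vertex, the bags containing it form a connected subtree. Here vertex c appears in no bag, so the decomposition is invalid.

No — vertex c appears in no bag.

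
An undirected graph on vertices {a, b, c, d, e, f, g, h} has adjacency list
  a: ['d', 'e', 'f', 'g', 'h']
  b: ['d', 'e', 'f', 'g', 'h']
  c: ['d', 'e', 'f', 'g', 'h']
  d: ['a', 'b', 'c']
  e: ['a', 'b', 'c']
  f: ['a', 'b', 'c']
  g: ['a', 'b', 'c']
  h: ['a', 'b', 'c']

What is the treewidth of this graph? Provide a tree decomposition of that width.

Treewidth 3.
One such decomposition:
Bags: B1 = {a, b, c, e}  B2 = {a, b, c, h}  B3 = {a, b, c, d}  B4 = {a, b, c, g}  B5 = {a, b, c, f}
Tree: B1–B2, B2–B3, B3–B4, B4–B5

The largest bag has 4 vertices, giving width 3; this decomposition certifies tw(G) ≤ 3. For the lower bound: the 4 vertex sets {b,e}, {c,h}, {a}, {d} are disjoint, each induces a connected subgraph, and every pair is joined by at least one edge of G. Contracting each set to a single vertex therefore yields K_{4} as a minor, and since treewidth is minor-monotone, tw(G) ≥ tw(K_{4}) = 3. Hence tw(G) = 3 exactly.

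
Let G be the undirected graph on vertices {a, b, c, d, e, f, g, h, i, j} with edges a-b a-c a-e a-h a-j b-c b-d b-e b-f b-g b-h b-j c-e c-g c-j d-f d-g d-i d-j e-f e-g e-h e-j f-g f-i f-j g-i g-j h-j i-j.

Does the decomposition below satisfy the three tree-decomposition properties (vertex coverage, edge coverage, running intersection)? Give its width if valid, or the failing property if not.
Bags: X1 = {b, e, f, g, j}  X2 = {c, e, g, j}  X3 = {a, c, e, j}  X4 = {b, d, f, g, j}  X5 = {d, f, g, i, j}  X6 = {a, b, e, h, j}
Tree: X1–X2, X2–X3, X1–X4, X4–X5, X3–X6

No — edge (b,c) lies in no bag.

A tree decomposition must satisfy three properties: every vertex lies in some bag; for every edge, both endpoints lie together in some bag; and for every vertex, the bags containing it form a connected subtree. Here edge (b,c) lies in no bag, so the decomposition is invalid.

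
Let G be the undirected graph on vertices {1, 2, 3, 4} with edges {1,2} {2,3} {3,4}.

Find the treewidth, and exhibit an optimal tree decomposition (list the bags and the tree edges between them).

Every bag has size at most 2, so the width is 2 − 1 = 1 and tw(G) ≤ 1. Any graph with an edge has treewidth ≥ 1, and G has the edge 1–2. The upper and lower bounds meet at 1, so that is the treewidth.

Treewidth 1.
Bags: B1 = {1, 2}  B2 = {2, 3}  B3 = {3, 4}
Tree: B1–B2, B2–B3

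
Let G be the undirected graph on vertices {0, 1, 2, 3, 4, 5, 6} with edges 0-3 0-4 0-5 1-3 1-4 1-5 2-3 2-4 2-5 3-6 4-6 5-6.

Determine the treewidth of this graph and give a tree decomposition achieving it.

Treewidth 3.
One optimal decomposition is:
Bags: B1 = {1, 3, 4, 5}  B2 = {2, 3, 4, 5}  B3 = {3, 4, 5, 6}  B4 = {0, 3, 4, 5}
Tree: B1–B2, B2–B3, B3–B4

Each bag holds 4 vertices, so the decomposition has width 3, which upper-bounds the treewidth. For the lower bound: the 4 vertex sets {1,5}, {2,3}, {4}, {6} are disjoint, each induces a connected subgraph, and every pair is joined by at least one edge of G. Contracting each set to a single vertex therefore yields K_{4} as a minor, and since treewidth is minor-monotone, tw(G) ≥ tw(K_{4}) = 3. The upper and lower bounds meet at 3, so that is the treewidth.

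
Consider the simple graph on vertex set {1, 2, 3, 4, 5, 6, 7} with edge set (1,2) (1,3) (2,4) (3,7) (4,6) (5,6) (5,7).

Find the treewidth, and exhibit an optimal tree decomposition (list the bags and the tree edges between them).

Treewidth 2.
Bags: B1 = {1, 2, 4}  B2 = {1, 4, 6}  B3 = {1, 5, 6}  B4 = {1, 5, 7}  B5 = {1, 3, 7}
Tree: B1–B2, B2–B3, B3–B4, B4–B5

Each bag holds 3 vertices, so the decomposition has width 2, which upper-bounds the treewidth. For the lower bound, G contains the cycle 1–2–4–6–5–7–3–1, so G is not a forest; only forests have treewidth ≤ 1, hence tw(G) ≥ 2. Combining the bounds, tw(G) = 2.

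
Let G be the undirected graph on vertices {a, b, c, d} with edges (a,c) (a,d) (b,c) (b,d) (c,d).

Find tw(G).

A width-2 tree decomposition is:
Bags: B1 = {a, c, d}  B2 = {b, c, d}
Tree: B1–B2
The largest bag has 3 vertices, giving width 2; this decomposition certifies tw(G) ≤ 2. On the other hand G contains the 3-clique {a, c, d}. A clique must lie in a single bag of any decomposition, so no decomposition can have width below 2. Hence tw(G) = 2 exactly.

2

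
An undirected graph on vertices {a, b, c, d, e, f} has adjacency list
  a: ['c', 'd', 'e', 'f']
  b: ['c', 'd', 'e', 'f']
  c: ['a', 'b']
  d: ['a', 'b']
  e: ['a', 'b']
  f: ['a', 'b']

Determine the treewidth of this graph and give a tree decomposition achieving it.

Each bag holds 3 vertices, so the decomposition has width 2, which upper-bounds the treewidth. Since b–e–a–f–b is a cycle in G, G is not acyclic. Forests are exactly the graphs of treewidth ≤ 1, so tw(G) ≥ 2. Hence tw(G) = 2 exactly.

Treewidth 2.
One such decomposition:
Bags: B1 = {a, b, e}  B2 = {a, b, f}  B3 = {a, b, c}  B4 = {a, b, d}
Tree: B1–B2, B2–B3, B3–B4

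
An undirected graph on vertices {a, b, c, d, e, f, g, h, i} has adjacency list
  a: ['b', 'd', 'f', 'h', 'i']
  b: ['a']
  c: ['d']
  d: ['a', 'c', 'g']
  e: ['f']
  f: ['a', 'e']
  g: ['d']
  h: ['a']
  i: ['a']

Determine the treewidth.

A width-1 tree decomposition is:
Bags: B1 = {a, d}  B2 = {d, g}  B3 = {a, h}  B4 = {a, f}  B5 = {a, i}  B6 = {a, b}  B7 = {e, f}  B8 = {c, d}
Tree: B1–B2, B1–B3, B1–B4, B3–B5, B1–B6, B4–B7, B2–B8
The largest bag has 2 vertices, giving width 1; this decomposition certifies tw(G) ≤ 1. Since G has at least one edge (e.g. d–a), it is not an edgeless graph, so tw(G) ≥ 1. Therefore the treewidth is 1.

1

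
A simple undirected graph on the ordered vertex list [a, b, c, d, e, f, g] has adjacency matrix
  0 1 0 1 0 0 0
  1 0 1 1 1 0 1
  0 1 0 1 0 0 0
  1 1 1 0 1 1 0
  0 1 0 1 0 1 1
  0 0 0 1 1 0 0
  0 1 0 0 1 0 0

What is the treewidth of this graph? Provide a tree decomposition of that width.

The largest bag has 3 vertices, giving width 2; this decomposition certifies tw(G) ≤ 2. Conversely, {d, e, f} is a clique of size 3, and the vertices of any clique must share a bag in every tree decomposition; so some bag has ≥ 3 vertices and tw(G) ≥ 2. Combining the bounds, tw(G) = 2.

Treewidth 2.
One such decomposition:
Bags: B1 = {b, c, d}  B2 = {b, d, e}  B3 = {a, b, d}  B4 = {b, e, g}  B5 = {d, e, f}
Tree: B1–B2, B1–B3, B2–B4, B2–B5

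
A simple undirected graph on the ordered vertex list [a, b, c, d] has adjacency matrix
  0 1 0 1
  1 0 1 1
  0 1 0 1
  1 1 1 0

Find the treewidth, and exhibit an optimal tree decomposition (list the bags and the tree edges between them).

Every bag has size at most 3, so the width is 3 − 1 = 2 and tw(G) ≤ 2. Conversely, {b, c, d} is a clique of size 3, and the vertices of any clique must share a bag in every tree decomposition; so some bag has ≥ 3 vertices and tw(G) ≥ 2. Combining the bounds, tw(G) = 2.

Treewidth 2.
One optimal decomposition is:
Bags: B1 = {a, b, d}  B2 = {b, c, d}
Tree: B1–B2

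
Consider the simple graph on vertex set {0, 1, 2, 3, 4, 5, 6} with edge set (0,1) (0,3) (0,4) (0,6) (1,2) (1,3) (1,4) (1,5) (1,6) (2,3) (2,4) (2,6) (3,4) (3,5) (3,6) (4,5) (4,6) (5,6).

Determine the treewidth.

A width-4 tree decomposition is:
Bags: B1 = {1, 2, 3, 4, 6}  B2 = {0, 1, 3, 4, 6}  B3 = {1, 3, 4, 5, 6}
Tree: B1–B2, B2–B3
Every bag has size at most 5, so the width is 5 − 1 = 4 and tw(G) ≤ 4. For the lower bound, the 5 vertices {0, 1, 3, 4, 6} are pairwise adjacent, and any tree decomposition puts a clique entirely inside one bag — forcing width ≥ 4. The upper and lower bounds meet at 4, so that is the treewidth.

4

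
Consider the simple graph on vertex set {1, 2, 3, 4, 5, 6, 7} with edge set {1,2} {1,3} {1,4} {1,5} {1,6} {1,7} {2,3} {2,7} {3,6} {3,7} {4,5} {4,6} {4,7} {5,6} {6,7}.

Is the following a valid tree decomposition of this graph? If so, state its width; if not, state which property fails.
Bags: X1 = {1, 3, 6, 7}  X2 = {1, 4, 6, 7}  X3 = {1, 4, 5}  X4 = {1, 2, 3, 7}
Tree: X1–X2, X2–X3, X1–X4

A tree decomposition must satisfy three properties: every vertex lies in some bag; for every edge, both endpoints lie together in some bag; and for every vertex, the bags containing it form a connected subtree. Here edge (6,5) lies in no bag, so the decomposition is invalid.

No — edge (6,5) lies in no bag.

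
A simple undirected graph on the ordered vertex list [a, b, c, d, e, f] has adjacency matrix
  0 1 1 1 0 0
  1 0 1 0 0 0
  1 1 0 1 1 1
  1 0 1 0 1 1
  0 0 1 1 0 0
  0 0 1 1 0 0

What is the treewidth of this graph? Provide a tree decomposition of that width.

Every bag has size at most 3, so the width is 3 − 1 = 2 and tw(G) ≤ 2. On the other hand G contains the 3-clique {c, d, e}. A clique must lie in a single bag of any decomposition, so no decomposition can have width below 2. Hence tw(G) = 2 exactly.

Treewidth 2.
One optimal decomposition is:
Bags: B1 = {a, b, c}  B2 = {a, c, d}  B3 = {c, d, f}  B4 = {c, d, e}
Tree: B1–B2, B2–B3, B2–B4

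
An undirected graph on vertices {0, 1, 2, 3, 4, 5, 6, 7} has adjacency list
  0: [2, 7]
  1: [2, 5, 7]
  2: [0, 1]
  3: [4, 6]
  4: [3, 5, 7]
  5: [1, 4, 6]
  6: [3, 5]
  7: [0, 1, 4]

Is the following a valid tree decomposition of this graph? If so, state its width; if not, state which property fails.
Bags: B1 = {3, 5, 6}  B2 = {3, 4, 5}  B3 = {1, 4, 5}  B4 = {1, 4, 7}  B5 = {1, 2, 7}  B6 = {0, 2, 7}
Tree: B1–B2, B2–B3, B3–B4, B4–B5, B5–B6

Checking the three conditions: (i) the bags cover all of {0, 1, 2, 3, 4, 5, 6, 7}; (ii) for each edge, some bag contains both endpoints; (iii) the bags containing any fixed vertex form a subtree. All hold, so the decomposition is valid with width 3 − 1 = 2.

Yes; width 2.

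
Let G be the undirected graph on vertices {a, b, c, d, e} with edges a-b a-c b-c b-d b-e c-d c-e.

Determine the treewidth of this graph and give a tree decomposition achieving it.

Treewidth 2.
One such decomposition:
Bags: B1 = {a, b, c}  B2 = {b, c, e}  B3 = {b, c, d}
Tree: B1–B2, B2–B3

The largest bag has 3 vertices, giving width 2; this decomposition certifies tw(G) ≤ 2. Conversely, {b, c, d} is a clique of size 3, and the vertices of any clique must share a bag in every tree decomposition; so some bag has ≥ 3 vertices and tw(G) ≥ 2. Hence tw(G) = 2 exactly.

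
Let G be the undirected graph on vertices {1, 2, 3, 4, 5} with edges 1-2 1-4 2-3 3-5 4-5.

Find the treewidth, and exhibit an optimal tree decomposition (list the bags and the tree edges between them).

Each bag holds 3 vertices, so the decomposition has width 2, which upper-bounds the treewidth. Since 3–2–1–4–5–3 is a cycle in G, G is not acyclic. Forests are exactly the graphs of treewidth ≤ 1, so tw(G) ≥ 2. Hence tw(G) = 2 exactly.

Treewidth 2.
Bags: B1 = {1, 2, 3}  B2 = {1, 3, 4}  B3 = {3, 4, 5}
Tree: B1–B2, B2–B3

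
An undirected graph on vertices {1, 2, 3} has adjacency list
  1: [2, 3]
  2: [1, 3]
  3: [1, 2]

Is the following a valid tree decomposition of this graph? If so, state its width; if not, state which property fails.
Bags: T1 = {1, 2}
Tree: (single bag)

No — vertex 3 appears in no bag.

A tree decomposition must satisfy three properties: every vertex lies in some bag; for every edge, both endpoints lie together in some bag; and for every vertex, the bags containing it form a connected subtree. Here vertex 3 appears in no bag, so the decomposition is invalid.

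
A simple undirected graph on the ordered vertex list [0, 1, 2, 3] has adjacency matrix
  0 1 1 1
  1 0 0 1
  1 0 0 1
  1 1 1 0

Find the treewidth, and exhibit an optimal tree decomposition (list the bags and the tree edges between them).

Treewidth 2.
One optimal decomposition is:
Bags: B1 = {0, 2, 3}  B2 = {0, 1, 3}
Tree: B1–B2

Every bag has size at most 3, so the width is 3 − 1 = 2 and tw(G) ≤ 2. For the lower bound, the 3 vertices {0, 1, 3} are pairwise adjacent, and any tree decomposition puts a clique entirely inside one bag — forcing width ≥ 2. Hence tw(G) = 2 exactly.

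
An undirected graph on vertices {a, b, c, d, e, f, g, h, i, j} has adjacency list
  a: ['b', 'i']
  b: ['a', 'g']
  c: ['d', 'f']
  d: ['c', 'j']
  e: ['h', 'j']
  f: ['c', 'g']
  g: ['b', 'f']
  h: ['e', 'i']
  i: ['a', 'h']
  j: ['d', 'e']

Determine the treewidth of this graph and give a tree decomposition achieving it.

Each bag holds 3 vertices, so the decomposition has width 2, which upper-bounds the treewidth. The edges g–b–a–i–h–e–j–d–c–f–g form a cycle, so G is not a tree and its treewidth is at least 2. Therefore the treewidth is 2.

Treewidth 2.
One such decomposition:
Bags: B1 = {a, b, g}  B2 = {a, g, i}  B3 = {g, h, i}  B4 = {e, g, h}  B5 = {e, g, j}  B6 = {d, g, j}  B7 = {c, d, g}  B8 = {c, f, g}
Tree: B1–B2, B2–B3, B3–B4, B4–B5, B5–B6, B6–B7, B7–B8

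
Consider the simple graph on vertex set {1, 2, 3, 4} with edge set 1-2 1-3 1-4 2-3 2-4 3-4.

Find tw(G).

3

A width-3 tree decomposition is:
Bags: B1 = {1, 2, 3, 4}
Tree: (single bag)
A single bag containing all 4 vertices is trivially a valid decomposition of width 3. For the lower bound, the 4 vertices {1, 2, 3, 4} are pairwise adjacent, and any tree decomposition puts a clique entirely inside one bag — forcing width ≥ 3. Hence tw(G) = 3 exactly.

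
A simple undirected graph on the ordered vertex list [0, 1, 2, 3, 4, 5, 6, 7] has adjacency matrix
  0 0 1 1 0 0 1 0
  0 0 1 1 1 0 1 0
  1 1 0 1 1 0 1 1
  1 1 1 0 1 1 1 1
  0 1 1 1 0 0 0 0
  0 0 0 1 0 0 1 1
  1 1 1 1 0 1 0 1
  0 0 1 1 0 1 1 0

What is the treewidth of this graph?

3

A width-3 tree decomposition is:
Bags: B1 = {1, 2, 3, 6}  B2 = {0, 2, 3, 6}  B3 = {1, 2, 3, 4}  B4 = {2, 3, 6, 7}  B5 = {3, 5, 6, 7}
Tree: B1–B2, B1–B3, B2–B4, B4–B5
The largest bag has 4 vertices, giving width 3; this decomposition certifies tw(G) ≤ 3. For the lower bound, the 4 vertices {1, 2, 3, 4} are pairwise adjacent, and any tree decomposition puts a clique entirely inside one bag — forcing width ≥ 3. Therefore the treewidth is 3.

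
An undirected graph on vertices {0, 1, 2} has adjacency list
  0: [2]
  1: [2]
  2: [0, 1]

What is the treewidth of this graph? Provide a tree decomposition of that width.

Every bag has size at most 2, so the width is 2 − 1 = 1 and tw(G) ≤ 1. Any graph with an edge has treewidth ≥ 1, and G has the edge 2–1. Hence tw(G) = 1 exactly.

Treewidth 1.
One optimal decomposition is:
Bags: B1 = {1, 2}  B2 = {0, 2}
Tree: B1–B2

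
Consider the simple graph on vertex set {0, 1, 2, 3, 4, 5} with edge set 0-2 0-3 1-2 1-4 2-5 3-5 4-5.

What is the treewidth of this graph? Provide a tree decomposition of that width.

Each bag holds 3 vertices, so the decomposition has width 2, which upper-bounds the treewidth. For the lower bound, G contains the cycle 0–3–5–2–0, so G is not a forest; only forests have treewidth ≤ 1, hence tw(G) ≥ 2. Hence tw(G) = 2 exactly.

Treewidth 2.
Bags: B1 = {0, 2, 3}  B2 = {2, 3, 5}  B3 = {1, 2, 5}  B4 = {1, 4, 5}
Tree: B1–B2, B2–B3, B3–B4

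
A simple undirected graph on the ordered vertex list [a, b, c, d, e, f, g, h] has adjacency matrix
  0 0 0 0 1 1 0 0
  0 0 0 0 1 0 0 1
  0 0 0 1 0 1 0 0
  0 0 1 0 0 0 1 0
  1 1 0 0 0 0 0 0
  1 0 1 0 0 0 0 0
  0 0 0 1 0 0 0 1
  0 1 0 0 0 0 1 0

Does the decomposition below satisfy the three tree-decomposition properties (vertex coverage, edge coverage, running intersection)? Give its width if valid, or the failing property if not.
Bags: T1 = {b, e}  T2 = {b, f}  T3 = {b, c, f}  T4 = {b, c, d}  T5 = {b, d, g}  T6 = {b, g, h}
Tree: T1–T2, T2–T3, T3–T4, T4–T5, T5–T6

No — vertex a appears in no bag.

A tree decomposition must satisfy three properties: every vertex lies in some bag; for every edge, both endpoints lie together in some bag; and for every vertex, the bags containing it form a connected subtree. Here vertex a appears in no bag, so the decomposition is invalid.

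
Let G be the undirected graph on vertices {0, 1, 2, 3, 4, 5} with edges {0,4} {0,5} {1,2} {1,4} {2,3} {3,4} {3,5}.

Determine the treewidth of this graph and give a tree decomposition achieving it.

The largest bag has 3 vertices, giving width 2; this decomposition certifies tw(G) ≤ 2. For the lower bound, G contains the cycle 2–1–4–3–2, so G is not a forest; only forests have treewidth ≤ 1, hence tw(G) ≥ 2. Hence tw(G) = 2 exactly.

Treewidth 2.
One optimal decomposition is:
Bags: B1 = {1, 2, 3}  B2 = {1, 3, 4}  B3 = {3, 4, 5}  B4 = {0, 4, 5}
Tree: B1–B2, B2–B3, B3–B4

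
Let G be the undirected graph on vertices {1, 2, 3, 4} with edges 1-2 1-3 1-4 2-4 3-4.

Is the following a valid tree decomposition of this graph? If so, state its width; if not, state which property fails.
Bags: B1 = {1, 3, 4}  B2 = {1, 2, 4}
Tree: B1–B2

Checking the three conditions: (i) the bags cover all of {1, 2, 3, 4}; (ii) for each edge, some bag contains both endpoints; (iii) the bags containing any fixed vertex form a subtree. All hold, so the decomposition is valid with width 3 − 1 = 2.

Yes; width 2.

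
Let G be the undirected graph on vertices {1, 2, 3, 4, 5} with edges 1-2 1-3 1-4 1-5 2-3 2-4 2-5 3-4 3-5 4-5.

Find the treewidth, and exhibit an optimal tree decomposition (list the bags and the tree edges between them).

A single bag containing all 5 vertices is trivially a valid decomposition of width 4. On the other hand G contains the 5-clique {1, 2, 3, 4, 5}. A clique must lie in a single bag of any decomposition, so no decomposition can have width below 4. Hence tw(G) = 4 exactly.

Treewidth 4.
Bags: B1 = {1, 2, 3, 4, 5}
Tree: (single bag)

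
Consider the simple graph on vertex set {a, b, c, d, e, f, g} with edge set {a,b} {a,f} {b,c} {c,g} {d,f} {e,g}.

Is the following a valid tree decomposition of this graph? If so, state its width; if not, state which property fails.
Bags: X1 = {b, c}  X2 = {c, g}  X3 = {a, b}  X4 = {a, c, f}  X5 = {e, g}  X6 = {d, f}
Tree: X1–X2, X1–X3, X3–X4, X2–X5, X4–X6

No — bags containing vertex c are not connected in the tree.

A tree decomposition must satisfy three properties: every vertex lies in some bag; for every edge, both endpoints lie together in some bag; and for every vertex, the bags containing it form a connected subtree. Here bags containing vertex c are not connected in the tree, so the decomposition is invalid.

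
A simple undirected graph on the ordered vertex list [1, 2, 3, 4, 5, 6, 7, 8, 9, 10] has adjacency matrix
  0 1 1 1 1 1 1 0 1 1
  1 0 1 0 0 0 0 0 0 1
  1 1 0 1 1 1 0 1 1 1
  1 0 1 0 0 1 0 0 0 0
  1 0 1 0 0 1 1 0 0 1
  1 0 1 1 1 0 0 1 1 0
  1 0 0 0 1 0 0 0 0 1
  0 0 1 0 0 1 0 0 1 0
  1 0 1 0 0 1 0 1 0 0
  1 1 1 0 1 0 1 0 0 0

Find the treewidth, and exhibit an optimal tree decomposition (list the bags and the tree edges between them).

Every bag has size at most 4, so the width is 4 − 1 = 3 and tw(G) ≤ 3. On the other hand G contains the 4-clique {3, 6, 8, 9}. A clique must lie in a single bag of any decomposition, so no decomposition can have width below 3. Combining the bounds, tw(G) = 3.

Treewidth 3.
One optimal decomposition is:
Bags: B1 = {1, 3, 5, 10}  B2 = {1, 3, 5, 6}  B3 = {1, 2, 3, 10}  B4 = {1, 3, 4, 6}  B5 = {1, 3, 6, 9}  B6 = {1, 5, 7, 10}  B7 = {3, 6, 8, 9}
Tree: B1–B2, B1–B3, B2–B4, B4–B5, B1–B6, B5–B7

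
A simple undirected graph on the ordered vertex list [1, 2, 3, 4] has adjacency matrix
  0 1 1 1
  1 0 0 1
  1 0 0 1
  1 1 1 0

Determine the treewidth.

A width-2 tree decomposition is:
Bags: B1 = {1, 2, 4}  B2 = {1, 3, 4}
Tree: B1–B2
The largest bag has 3 vertices, giving width 2; this decomposition certifies tw(G) ≤ 2. On the other hand G contains the 3-clique {1, 2, 4}. A clique must lie in a single bag of any decomposition, so no decomposition can have width below 2. Hence tw(G) = 2 exactly.

2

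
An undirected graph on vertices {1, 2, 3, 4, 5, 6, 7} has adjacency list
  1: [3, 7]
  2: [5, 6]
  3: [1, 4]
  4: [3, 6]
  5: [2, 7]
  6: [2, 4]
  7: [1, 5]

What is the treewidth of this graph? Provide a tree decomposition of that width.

Each bag holds 3 vertices, so the decomposition has width 2, which upper-bounds the treewidth. The edges 3–4–6–2–5–7–1–3 form a cycle, so G is not a tree and its treewidth is at least 2. Combining the bounds, tw(G) = 2.

Treewidth 2.
One such decomposition:
Bags: B1 = {3, 4, 6}  B2 = {2, 3, 6}  B3 = {2, 3, 5}  B4 = {3, 5, 7}  B5 = {1, 3, 7}
Tree: B1–B2, B2–B3, B3–B4, B4–B5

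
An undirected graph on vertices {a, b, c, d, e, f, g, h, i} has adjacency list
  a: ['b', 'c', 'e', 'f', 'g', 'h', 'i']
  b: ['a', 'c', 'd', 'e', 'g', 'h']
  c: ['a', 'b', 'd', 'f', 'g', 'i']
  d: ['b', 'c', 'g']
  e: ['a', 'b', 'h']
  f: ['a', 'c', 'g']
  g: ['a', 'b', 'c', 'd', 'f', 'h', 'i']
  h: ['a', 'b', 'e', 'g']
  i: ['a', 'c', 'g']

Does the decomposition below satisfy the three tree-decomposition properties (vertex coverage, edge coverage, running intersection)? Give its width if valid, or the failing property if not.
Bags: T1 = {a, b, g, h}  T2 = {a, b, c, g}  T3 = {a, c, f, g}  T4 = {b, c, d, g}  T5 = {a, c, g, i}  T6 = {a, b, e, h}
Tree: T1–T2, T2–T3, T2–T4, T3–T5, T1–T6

Yes; width 3.

Every vertex of G appears in some bag (union = {a, b, c, d, e, f, g, h, i}); every edge is covered by a bag; and for each vertex v the set of bags containing v is connected in the bag tree. The decomposition is therefore valid. The largest bag has 4 vertices, so the width is 3.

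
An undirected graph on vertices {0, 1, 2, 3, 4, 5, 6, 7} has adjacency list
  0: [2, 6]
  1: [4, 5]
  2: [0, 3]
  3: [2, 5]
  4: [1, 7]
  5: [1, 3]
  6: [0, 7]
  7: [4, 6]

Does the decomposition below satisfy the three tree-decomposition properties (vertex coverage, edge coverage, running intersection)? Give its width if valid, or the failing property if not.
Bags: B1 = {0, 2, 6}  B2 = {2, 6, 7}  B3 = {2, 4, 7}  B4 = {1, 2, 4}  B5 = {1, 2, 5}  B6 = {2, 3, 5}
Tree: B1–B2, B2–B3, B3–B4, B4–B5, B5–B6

Yes; width 2.

Vertex coverage: the bags together contain {0, 1, 2, 3, 4, 5, 6, 7}, the full vertex set. Edge coverage: each edge of G has both endpoints in at least one bag. Running intersection: for every vertex, the bags containing it form a connected subtree. All three properties hold, so this is a valid tree decomposition of width max|bag| − 1 = 2, and hence tw(G) ≤ 2.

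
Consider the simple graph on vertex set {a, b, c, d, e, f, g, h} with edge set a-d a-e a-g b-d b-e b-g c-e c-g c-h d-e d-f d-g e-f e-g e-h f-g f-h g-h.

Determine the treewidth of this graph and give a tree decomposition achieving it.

Each bag holds 4 vertices, so the decomposition has width 3, which upper-bounds the treewidth. On the other hand G contains the 4-clique {d, e, f, g}. A clique must lie in a single bag of any decomposition, so no decomposition can have width below 3. The upper and lower bounds meet at 3, so that is the treewidth.

Treewidth 3.
One such decomposition:
Bags: B1 = {c, e, g, h}  B2 = {e, f, g, h}  B3 = {d, e, f, g}  B4 = {b, d, e, g}  B5 = {a, d, e, g}
Tree: B1–B2, B2–B3, B3–B4, B4–B5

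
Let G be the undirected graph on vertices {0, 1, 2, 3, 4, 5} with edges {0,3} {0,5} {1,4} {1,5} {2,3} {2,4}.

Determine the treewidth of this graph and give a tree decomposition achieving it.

Every bag has size at most 3, so the width is 3 − 1 = 2 and tw(G) ≤ 2. For the lower bound, G contains the cycle 0–5–1–4–2–3–0, so G is not a forest; only forests have treewidth ≤ 1, hence tw(G) ≥ 2. The upper and lower bounds meet at 2, so that is the treewidth.

Treewidth 2.
One optimal decomposition is:
Bags: B1 = {0, 1, 5}  B2 = {0, 1, 4}  B3 = {0, 2, 4}  B4 = {0, 2, 3}
Tree: B1–B2, B2–B3, B3–B4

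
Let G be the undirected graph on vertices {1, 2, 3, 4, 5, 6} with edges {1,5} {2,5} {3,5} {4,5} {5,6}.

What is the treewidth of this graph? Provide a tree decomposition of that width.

Every bag has size at most 2, so the width is 2 − 1 = 1 and tw(G) ≤ 1. Any graph with an edge has treewidth ≥ 1, and G has the edge 5–6. Combining the bounds, tw(G) = 1.

Treewidth 1.
Bags: B1 = {5, 6}  B2 = {3, 5}  B3 = {4, 5}  B4 = {1, 5}  B5 = {2, 5}
Tree: B1–B2, B1–B3, B1–B4, B2–B5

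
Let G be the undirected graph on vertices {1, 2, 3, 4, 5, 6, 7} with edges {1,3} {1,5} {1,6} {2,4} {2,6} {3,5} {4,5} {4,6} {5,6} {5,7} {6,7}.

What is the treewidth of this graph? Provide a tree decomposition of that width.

Treewidth 2.
One optimal decomposition is:
Bags: B1 = {5, 6, 7}  B2 = {4, 5, 6}  B3 = {1, 5, 6}  B4 = {2, 4, 6}  B5 = {1, 3, 5}
Tree: B1–B2, B2–B3, B2–B4, B3–B5

Every bag has size at most 3, so the width is 3 − 1 = 2 and tw(G) ≤ 2. On the other hand G contains the 3-clique {2, 4, 6}. A clique must lie in a single bag of any decomposition, so no decomposition can have width below 2. Therefore the treewidth is 2.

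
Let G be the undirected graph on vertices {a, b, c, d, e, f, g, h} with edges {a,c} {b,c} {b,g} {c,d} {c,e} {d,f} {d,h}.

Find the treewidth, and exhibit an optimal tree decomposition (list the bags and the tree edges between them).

Each bag holds 2 vertices, so the decomposition has width 1, which upper-bounds the treewidth. Since G has at least one edge (e.g. c–d), it is not an edgeless graph, so tw(G) ≥ 1. Therefore the treewidth is 1.

Treewidth 1.
One such decomposition:
Bags: B1 = {c, d}  B2 = {c, e}  B3 = {d, f}  B4 = {a, c}  B5 = {b, c}  B6 = {b, g}  B7 = {d, h}
Tree: B1–B2, B1–B3, B1–B4, B4–B5, B5–B6, B1–B7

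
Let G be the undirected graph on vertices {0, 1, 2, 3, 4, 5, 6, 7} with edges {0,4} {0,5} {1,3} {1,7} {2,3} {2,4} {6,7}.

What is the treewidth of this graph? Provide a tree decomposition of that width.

Treewidth 1.
Bags: B1 = {6, 7}  B2 = {1, 7}  B3 = {1, 3}  B4 = {2, 3}  B5 = {2, 4}  B6 = {0, 4}  B7 = {0, 5}
Tree: B1–B2, B2–B3, B3–B4, B4–B5, B5–B6, B6–B7

The largest bag has 2 vertices, giving width 1; this decomposition certifies tw(G) ≤ 1. Any graph with an edge has treewidth ≥ 1, and G has the edge 6–7. Therefore the treewidth is 1.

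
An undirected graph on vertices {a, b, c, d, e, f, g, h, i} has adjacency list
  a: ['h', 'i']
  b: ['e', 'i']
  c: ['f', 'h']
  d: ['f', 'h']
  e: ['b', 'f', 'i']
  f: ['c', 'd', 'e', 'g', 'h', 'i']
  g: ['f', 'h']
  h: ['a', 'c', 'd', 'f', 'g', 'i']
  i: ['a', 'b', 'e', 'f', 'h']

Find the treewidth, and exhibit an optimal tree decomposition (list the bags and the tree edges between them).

Treewidth 2.
Bags: B1 = {c, f, h}  B2 = {f, h, i}  B3 = {e, f, i}  B4 = {a, h, i}  B5 = {d, f, h}  B6 = {b, e, i}  B7 = {f, g, h}
Tree: B1–B2, B2–B3, B2–B4, B2–B5, B3–B6, B1–B7

The largest bag has 3 vertices, giving width 2; this decomposition certifies tw(G) ≤ 2. Conversely, {a, h, i} is a clique of size 3, and the vertices of any clique must share a bag in every tree decomposition; so some bag has ≥ 3 vertices and tw(G) ≥ 2. The upper and lower bounds meet at 2, so that is the treewidth.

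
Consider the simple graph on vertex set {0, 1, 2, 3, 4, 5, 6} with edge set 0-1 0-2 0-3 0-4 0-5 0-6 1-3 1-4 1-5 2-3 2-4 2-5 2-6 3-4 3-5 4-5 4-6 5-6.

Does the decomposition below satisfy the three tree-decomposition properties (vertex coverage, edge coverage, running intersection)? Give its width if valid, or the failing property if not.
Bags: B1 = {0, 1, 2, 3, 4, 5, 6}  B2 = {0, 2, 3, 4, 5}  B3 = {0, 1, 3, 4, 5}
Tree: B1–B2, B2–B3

No — bags containing vertex 1 are not connected in the tree.

A tree decomposition must satisfy three properties: every vertex lies in some bag; for every edge, both endpoints lie together in some bag; and for every vertex, the bags containing it form a connected subtree. Here bags containing vertex 1 are not connected in the tree, so the decomposition is invalid.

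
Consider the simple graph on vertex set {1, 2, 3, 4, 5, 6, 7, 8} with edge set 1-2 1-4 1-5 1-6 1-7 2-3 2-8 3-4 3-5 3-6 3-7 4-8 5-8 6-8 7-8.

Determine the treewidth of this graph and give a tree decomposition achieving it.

Every bag has size at most 4, so the width is 4 − 1 = 3 and tw(G) ≤ 3. For the lower bound: the 4 vertex sets {1,7}, {5,8}, {3}, {6} are disjoint, each induces a connected subgraph, and every pair is joined by at least one edge of G. Contracting each set to a single vertex therefore yields K_{4} as a minor, and since treewidth is minor-monotone, tw(G) ≥ tw(K_{4}) = 3. Combining the bounds, tw(G) = 3.

Treewidth 3.
Bags: B1 = {1, 3, 7, 8}  B2 = {1, 3, 5, 8}  B3 = {1, 3, 6, 8}  B4 = {1, 3, 4, 8}  B5 = {1, 2, 3, 8}
Tree: B1–B2, B2–B3, B3–B4, B4–B5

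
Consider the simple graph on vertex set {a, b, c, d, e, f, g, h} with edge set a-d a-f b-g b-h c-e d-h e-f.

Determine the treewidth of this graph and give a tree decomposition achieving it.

Treewidth 1.
One such decomposition:
Bags: B1 = {b, g}  B2 = {b, h}  B3 = {d, h}  B4 = {a, d}  B5 = {a, f}  B6 = {e, f}  B7 = {c, e}
Tree: B1–B2, B2–B3, B3–B4, B4–B5, B5–B6, B6–B7

Each bag holds 2 vertices, so the decomposition has width 1, which upper-bounds the treewidth. Since G has at least one edge (e.g. g–b), it is not an edgeless graph, so tw(G) ≥ 1. Hence tw(G) = 1 exactly.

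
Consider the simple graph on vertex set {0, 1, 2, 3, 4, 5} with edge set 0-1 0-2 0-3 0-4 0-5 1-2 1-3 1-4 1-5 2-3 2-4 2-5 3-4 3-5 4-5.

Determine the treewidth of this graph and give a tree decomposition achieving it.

With just one bag of size 6, the width is 6 − 1 = 5, so tw(G) ≤ 5. On the other hand G contains the 6-clique {0, 1, 2, 3, 4, 5}. A clique must lie in a single bag of any decomposition, so no decomposition can have width below 5. Therefore the treewidth is 5.

Treewidth 5.
One optimal decomposition is:
Bags: B1 = {0, 1, 2, 3, 4, 5}
Tree: (single bag)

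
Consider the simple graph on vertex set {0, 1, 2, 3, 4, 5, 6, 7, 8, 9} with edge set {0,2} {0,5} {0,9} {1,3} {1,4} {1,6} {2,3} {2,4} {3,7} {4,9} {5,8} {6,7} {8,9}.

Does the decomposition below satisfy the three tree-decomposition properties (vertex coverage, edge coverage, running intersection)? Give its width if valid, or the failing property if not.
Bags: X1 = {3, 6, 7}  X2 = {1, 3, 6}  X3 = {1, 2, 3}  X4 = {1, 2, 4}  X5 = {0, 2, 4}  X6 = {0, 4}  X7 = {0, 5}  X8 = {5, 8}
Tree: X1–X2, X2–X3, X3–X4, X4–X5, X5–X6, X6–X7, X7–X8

No — vertex 9 appears in no bag.

A tree decomposition must satisfy three properties: every vertex lies in some bag; for every edge, both endpoints lie together in some bag; and for every vertex, the bags containing it form a connected subtree. Here vertex 9 appears in no bag, so the decomposition is invalid.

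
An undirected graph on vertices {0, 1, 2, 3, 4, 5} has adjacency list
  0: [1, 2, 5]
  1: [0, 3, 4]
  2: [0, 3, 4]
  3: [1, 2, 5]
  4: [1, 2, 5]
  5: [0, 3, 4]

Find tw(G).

3

A width-3 tree decomposition is:
Bags: B1 = {0, 1, 2, 5}  B2 = {1, 2, 3, 5}  B3 = {1, 2, 4, 5}
Tree: B1–B2, B2–B3
Every bag has size at most 4, so the width is 4 − 1 = 3 and tw(G) ≤ 3. For the lower bound: the 4 vertex sets {0,2}, {1,3}, {5}, {4} are disjoint, each induces a connected subgraph, and every pair is joined by at least one edge of G. Contracting each set to a single vertex therefore yields K_{4} as a minor, and since treewidth is minor-monotone, tw(G) ≥ tw(K_{4}) = 3. The upper and lower bounds meet at 3, so that is the treewidth.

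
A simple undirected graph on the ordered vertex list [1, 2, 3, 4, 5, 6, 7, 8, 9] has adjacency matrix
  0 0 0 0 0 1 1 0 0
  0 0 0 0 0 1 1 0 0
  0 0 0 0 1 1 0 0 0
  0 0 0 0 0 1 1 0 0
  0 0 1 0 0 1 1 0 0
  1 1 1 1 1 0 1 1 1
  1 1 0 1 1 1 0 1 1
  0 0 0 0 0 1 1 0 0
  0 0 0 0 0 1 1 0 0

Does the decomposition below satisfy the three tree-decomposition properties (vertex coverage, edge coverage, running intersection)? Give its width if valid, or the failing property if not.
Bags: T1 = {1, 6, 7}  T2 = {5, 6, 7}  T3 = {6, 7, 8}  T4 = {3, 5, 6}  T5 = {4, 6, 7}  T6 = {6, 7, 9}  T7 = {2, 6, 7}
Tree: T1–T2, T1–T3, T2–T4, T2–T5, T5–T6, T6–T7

Every vertex of G appears in some bag (union = {1, 2, 3, 4, 5, 6, 7, 8, 9}); every edge is covered by a bag; and for each vertex v the set of bags containing v is connected in the bag tree. The decomposition is therefore valid. The largest bag has 3 vertices, so the width is 2.

Yes; width 2.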